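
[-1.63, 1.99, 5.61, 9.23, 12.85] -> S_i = -1.63 + 3.62*i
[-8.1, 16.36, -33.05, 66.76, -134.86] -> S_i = -8.10*(-2.02)^i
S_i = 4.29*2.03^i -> [4.29, 8.71, 17.68, 35.89, 72.85]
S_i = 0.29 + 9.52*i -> [0.29, 9.81, 19.33, 28.85, 38.37]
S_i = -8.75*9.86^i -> [-8.75, -86.28, -850.67, -8387.62, -82701.94]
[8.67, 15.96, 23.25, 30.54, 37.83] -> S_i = 8.67 + 7.29*i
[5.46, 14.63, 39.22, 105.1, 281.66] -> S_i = 5.46*2.68^i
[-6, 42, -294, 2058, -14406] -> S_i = -6*-7^i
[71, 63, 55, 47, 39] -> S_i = 71 + -8*i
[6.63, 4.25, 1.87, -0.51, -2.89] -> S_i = 6.63 + -2.38*i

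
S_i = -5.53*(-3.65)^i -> [-5.53, 20.18, -73.67, 268.91, -981.51]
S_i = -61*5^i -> [-61, -305, -1525, -7625, -38125]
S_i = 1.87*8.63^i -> [1.87, 16.14, 139.27, 1201.92, 10372.53]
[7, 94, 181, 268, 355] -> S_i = 7 + 87*i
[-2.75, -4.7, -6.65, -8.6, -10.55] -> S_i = -2.75 + -1.95*i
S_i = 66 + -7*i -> [66, 59, 52, 45, 38]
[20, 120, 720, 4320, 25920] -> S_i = 20*6^i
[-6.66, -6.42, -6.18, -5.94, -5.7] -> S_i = -6.66 + 0.24*i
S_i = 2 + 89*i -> [2, 91, 180, 269, 358]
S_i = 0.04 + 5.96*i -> [0.04, 6.0, 11.96, 17.92, 23.88]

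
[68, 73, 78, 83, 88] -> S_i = 68 + 5*i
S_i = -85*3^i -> [-85, -255, -765, -2295, -6885]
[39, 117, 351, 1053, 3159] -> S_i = 39*3^i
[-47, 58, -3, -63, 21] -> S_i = Random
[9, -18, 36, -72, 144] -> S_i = 9*-2^i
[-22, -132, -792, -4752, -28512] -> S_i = -22*6^i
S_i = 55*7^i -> [55, 385, 2695, 18865, 132055]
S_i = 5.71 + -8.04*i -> [5.71, -2.33, -10.37, -18.41, -26.45]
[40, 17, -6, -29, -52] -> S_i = 40 + -23*i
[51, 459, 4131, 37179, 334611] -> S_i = 51*9^i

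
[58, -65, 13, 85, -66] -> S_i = Random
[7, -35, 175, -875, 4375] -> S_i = 7*-5^i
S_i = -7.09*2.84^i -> [-7.09, -20.14, -57.19, -162.41, -461.23]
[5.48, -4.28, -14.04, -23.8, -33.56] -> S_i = 5.48 + -9.76*i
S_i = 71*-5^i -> [71, -355, 1775, -8875, 44375]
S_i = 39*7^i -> [39, 273, 1911, 13377, 93639]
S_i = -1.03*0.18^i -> [-1.03, -0.19, -0.03, -0.01, -0.0]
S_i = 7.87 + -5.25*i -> [7.87, 2.62, -2.63, -7.88, -13.13]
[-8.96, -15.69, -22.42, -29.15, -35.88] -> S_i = -8.96 + -6.73*i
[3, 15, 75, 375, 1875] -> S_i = 3*5^i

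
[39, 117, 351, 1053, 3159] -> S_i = 39*3^i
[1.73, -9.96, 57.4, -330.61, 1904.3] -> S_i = 1.73*(-5.76)^i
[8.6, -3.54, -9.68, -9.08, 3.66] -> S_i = Random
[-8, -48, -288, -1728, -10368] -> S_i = -8*6^i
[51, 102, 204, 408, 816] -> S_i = 51*2^i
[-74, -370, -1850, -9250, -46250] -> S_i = -74*5^i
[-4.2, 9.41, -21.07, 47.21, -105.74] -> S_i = -4.20*(-2.24)^i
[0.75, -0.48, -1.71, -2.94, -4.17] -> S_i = 0.75 + -1.23*i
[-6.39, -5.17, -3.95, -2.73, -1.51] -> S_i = -6.39 + 1.22*i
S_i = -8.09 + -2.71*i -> [-8.09, -10.8, -13.51, -16.22, -18.93]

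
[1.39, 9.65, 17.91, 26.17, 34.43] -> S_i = 1.39 + 8.26*i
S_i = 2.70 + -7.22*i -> [2.7, -4.52, -11.74, -18.96, -26.18]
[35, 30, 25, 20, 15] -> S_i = 35 + -5*i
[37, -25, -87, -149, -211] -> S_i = 37 + -62*i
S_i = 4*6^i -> [4, 24, 144, 864, 5184]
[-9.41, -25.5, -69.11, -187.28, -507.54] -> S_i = -9.41*2.71^i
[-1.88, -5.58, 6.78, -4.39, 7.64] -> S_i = Random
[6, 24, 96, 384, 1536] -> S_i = 6*4^i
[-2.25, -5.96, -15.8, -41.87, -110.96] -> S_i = -2.25*2.65^i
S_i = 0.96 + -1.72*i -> [0.96, -0.76, -2.48, -4.2, -5.92]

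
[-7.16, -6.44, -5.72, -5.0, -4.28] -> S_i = -7.16 + 0.72*i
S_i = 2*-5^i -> [2, -10, 50, -250, 1250]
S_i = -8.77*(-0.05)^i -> [-8.77, 0.44, -0.02, 0.0, -0.0]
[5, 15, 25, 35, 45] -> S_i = 5 + 10*i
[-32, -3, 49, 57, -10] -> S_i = Random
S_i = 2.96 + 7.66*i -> [2.96, 10.62, 18.28, 25.94, 33.6]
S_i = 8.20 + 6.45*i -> [8.2, 14.65, 21.1, 27.55, 34.0]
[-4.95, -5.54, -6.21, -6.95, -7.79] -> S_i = -4.95*1.12^i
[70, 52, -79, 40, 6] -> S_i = Random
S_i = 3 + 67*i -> [3, 70, 137, 204, 271]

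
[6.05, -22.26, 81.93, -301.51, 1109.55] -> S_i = 6.05*(-3.68)^i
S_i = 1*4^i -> [1, 4, 16, 64, 256]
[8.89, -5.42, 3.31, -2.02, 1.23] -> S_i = 8.89*(-0.61)^i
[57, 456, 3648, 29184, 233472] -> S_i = 57*8^i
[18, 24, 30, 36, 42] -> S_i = 18 + 6*i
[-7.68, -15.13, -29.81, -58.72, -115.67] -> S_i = -7.68*1.97^i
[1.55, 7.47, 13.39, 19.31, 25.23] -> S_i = 1.55 + 5.92*i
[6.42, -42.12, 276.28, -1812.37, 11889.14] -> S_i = 6.42*(-6.56)^i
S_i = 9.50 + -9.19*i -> [9.5, 0.31, -8.88, -18.07, -27.26]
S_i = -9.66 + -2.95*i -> [-9.66, -12.61, -15.56, -18.51, -21.46]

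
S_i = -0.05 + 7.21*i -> [-0.05, 7.16, 14.37, 21.58, 28.79]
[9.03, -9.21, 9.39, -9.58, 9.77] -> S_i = 9.03*(-1.02)^i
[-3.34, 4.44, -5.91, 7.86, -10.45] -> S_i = -3.34*(-1.33)^i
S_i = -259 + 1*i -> [-259, -258, -257, -256, -255]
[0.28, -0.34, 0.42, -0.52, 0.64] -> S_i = 0.28*(-1.23)^i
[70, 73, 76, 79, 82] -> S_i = 70 + 3*i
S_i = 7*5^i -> [7, 35, 175, 875, 4375]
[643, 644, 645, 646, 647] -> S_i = 643 + 1*i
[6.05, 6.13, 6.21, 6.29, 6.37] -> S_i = 6.05 + 0.08*i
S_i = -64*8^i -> [-64, -512, -4096, -32768, -262144]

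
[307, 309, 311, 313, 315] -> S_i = 307 + 2*i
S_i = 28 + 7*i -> [28, 35, 42, 49, 56]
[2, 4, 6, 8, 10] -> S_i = 2 + 2*i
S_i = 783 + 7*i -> [783, 790, 797, 804, 811]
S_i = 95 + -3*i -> [95, 92, 89, 86, 83]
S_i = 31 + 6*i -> [31, 37, 43, 49, 55]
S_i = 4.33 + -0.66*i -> [4.33, 3.67, 3.01, 2.35, 1.69]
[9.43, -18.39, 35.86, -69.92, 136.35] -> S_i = 9.43*(-1.95)^i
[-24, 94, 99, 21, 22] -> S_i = Random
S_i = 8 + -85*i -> [8, -77, -162, -247, -332]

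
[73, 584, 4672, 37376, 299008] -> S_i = 73*8^i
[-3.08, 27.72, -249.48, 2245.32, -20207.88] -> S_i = -3.08*(-9.00)^i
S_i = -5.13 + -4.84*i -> [-5.13, -9.97, -14.81, -19.65, -24.49]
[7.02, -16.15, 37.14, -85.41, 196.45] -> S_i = 7.02*(-2.30)^i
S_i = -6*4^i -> [-6, -24, -96, -384, -1536]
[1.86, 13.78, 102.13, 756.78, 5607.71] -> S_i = 1.86*7.41^i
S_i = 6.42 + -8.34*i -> [6.42, -1.92, -10.26, -18.6, -26.94]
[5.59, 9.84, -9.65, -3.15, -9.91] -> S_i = Random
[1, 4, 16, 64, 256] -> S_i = 1*4^i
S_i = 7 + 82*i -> [7, 89, 171, 253, 335]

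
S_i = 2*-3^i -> [2, -6, 18, -54, 162]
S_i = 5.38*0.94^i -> [5.38, 5.06, 4.75, 4.47, 4.2]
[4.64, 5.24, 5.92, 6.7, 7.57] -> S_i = 4.64*1.13^i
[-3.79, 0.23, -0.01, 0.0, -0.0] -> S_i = -3.79*(-0.06)^i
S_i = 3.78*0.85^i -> [3.78, 3.21, 2.73, 2.32, 1.97]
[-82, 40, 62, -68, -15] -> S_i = Random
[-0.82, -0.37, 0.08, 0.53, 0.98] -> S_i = -0.82 + 0.45*i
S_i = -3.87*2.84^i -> [-3.87, -10.99, -31.21, -88.65, -251.76]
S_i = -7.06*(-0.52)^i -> [-7.06, 3.67, -1.91, 0.99, -0.52]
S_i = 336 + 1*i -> [336, 337, 338, 339, 340]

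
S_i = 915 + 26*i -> [915, 941, 967, 993, 1019]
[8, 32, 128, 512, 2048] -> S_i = 8*4^i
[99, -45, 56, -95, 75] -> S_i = Random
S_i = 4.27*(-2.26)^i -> [4.27, -9.65, 21.81, -49.29, 111.39]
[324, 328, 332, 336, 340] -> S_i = 324 + 4*i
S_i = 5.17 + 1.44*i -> [5.17, 6.61, 8.05, 9.49, 10.93]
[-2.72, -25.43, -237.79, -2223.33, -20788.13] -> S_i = -2.72*9.35^i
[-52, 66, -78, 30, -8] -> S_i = Random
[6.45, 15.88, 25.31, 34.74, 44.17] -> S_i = 6.45 + 9.43*i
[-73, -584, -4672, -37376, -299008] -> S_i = -73*8^i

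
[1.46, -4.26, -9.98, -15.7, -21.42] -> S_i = 1.46 + -5.72*i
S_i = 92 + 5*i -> [92, 97, 102, 107, 112]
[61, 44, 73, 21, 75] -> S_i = Random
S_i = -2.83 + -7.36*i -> [-2.83, -10.19, -17.55, -24.91, -32.27]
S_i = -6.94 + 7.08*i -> [-6.94, 0.14, 7.22, 14.3, 21.38]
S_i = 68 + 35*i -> [68, 103, 138, 173, 208]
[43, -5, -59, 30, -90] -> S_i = Random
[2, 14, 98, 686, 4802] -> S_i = 2*7^i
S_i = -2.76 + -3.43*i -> [-2.76, -6.19, -9.62, -13.05, -16.48]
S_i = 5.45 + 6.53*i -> [5.45, 11.98, 18.51, 25.04, 31.57]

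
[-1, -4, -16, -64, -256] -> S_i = -1*4^i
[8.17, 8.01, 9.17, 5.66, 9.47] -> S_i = Random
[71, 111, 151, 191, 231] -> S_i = 71 + 40*i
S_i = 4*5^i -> [4, 20, 100, 500, 2500]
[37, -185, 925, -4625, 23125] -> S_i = 37*-5^i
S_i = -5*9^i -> [-5, -45, -405, -3645, -32805]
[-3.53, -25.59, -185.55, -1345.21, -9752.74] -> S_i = -3.53*7.25^i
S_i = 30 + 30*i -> [30, 60, 90, 120, 150]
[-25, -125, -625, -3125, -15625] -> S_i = -25*5^i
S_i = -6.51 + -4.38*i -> [-6.51, -10.89, -15.27, -19.65, -24.03]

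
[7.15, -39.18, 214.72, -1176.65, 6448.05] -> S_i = 7.15*(-5.48)^i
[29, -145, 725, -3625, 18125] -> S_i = 29*-5^i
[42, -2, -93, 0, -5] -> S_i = Random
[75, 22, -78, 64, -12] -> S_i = Random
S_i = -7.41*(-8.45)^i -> [-7.41, 62.61, -529.09, 4470.83, -37778.53]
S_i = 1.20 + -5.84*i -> [1.2, -4.64, -10.48, -16.32, -22.16]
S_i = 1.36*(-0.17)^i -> [1.36, -0.23, 0.04, -0.01, 0.0]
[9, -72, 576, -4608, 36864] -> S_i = 9*-8^i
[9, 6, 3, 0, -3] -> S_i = 9 + -3*i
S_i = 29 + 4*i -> [29, 33, 37, 41, 45]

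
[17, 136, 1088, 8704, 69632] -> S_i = 17*8^i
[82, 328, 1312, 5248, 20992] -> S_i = 82*4^i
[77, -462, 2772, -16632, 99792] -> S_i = 77*-6^i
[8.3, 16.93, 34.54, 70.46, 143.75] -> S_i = 8.30*2.04^i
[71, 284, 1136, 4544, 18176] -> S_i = 71*4^i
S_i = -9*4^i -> [-9, -36, -144, -576, -2304]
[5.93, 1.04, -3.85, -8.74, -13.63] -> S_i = 5.93 + -4.89*i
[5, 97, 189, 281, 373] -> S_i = 5 + 92*i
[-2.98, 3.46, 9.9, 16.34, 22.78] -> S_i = -2.98 + 6.44*i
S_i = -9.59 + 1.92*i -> [-9.59, -7.67, -5.75, -3.83, -1.91]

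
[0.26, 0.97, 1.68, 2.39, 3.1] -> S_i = 0.26 + 0.71*i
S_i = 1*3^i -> [1, 3, 9, 27, 81]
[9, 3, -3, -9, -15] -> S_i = 9 + -6*i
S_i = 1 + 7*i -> [1, 8, 15, 22, 29]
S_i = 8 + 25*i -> [8, 33, 58, 83, 108]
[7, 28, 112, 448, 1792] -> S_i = 7*4^i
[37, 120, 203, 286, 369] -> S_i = 37 + 83*i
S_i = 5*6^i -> [5, 30, 180, 1080, 6480]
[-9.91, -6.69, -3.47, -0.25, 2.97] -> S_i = -9.91 + 3.22*i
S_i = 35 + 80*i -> [35, 115, 195, 275, 355]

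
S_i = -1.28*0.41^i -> [-1.28, -0.52, -0.22, -0.09, -0.04]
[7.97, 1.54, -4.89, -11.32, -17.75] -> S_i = 7.97 + -6.43*i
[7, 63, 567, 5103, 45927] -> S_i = 7*9^i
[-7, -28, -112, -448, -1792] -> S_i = -7*4^i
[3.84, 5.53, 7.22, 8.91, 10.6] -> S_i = 3.84 + 1.69*i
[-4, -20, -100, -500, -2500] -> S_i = -4*5^i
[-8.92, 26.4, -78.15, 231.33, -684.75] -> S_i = -8.92*(-2.96)^i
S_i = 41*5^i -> [41, 205, 1025, 5125, 25625]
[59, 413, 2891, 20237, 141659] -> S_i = 59*7^i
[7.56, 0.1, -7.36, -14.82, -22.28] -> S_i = 7.56 + -7.46*i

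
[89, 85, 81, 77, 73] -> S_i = 89 + -4*i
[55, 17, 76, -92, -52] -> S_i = Random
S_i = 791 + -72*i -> [791, 719, 647, 575, 503]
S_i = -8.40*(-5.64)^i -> [-8.4, 47.38, -267.2, 1507.01, -8499.55]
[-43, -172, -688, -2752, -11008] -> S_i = -43*4^i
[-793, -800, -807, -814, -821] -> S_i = -793 + -7*i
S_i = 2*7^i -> [2, 14, 98, 686, 4802]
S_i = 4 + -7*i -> [4, -3, -10, -17, -24]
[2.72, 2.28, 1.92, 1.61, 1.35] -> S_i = 2.72*0.84^i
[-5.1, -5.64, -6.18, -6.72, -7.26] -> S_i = -5.10 + -0.54*i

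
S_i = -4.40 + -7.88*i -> [-4.4, -12.28, -20.16, -28.04, -35.92]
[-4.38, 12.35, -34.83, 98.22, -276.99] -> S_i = -4.38*(-2.82)^i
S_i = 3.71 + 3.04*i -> [3.71, 6.75, 9.79, 12.83, 15.87]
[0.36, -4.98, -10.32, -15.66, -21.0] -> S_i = 0.36 + -5.34*i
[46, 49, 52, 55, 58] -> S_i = 46 + 3*i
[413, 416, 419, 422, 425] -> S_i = 413 + 3*i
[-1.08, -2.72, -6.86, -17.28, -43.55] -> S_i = -1.08*2.52^i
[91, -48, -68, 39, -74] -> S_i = Random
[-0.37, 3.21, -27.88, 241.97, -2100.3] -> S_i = -0.37*(-8.68)^i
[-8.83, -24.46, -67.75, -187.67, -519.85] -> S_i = -8.83*2.77^i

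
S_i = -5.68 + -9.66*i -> [-5.68, -15.34, -25.0, -34.66, -44.32]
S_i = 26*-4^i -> [26, -104, 416, -1664, 6656]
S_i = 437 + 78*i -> [437, 515, 593, 671, 749]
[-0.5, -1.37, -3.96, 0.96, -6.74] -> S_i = Random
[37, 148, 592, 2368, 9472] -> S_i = 37*4^i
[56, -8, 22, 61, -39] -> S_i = Random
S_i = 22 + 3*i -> [22, 25, 28, 31, 34]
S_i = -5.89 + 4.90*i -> [-5.89, -0.99, 3.91, 8.81, 13.71]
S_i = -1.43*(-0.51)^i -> [-1.43, 0.73, -0.37, 0.19, -0.1]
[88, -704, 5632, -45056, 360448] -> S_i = 88*-8^i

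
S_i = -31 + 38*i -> [-31, 7, 45, 83, 121]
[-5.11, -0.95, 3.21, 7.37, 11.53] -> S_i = -5.11 + 4.16*i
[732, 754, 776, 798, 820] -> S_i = 732 + 22*i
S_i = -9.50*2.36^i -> [-9.5, -22.42, -52.91, -124.87, -294.69]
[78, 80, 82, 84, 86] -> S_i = 78 + 2*i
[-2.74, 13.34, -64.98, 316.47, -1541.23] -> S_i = -2.74*(-4.87)^i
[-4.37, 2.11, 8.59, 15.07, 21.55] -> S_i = -4.37 + 6.48*i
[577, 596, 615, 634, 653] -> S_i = 577 + 19*i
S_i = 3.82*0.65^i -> [3.82, 2.48, 1.61, 1.05, 0.68]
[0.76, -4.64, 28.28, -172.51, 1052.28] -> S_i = 0.76*(-6.10)^i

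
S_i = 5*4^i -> [5, 20, 80, 320, 1280]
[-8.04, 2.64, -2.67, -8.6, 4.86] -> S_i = Random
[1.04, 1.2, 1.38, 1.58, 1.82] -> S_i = 1.04*1.15^i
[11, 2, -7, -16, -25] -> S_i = 11 + -9*i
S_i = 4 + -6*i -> [4, -2, -8, -14, -20]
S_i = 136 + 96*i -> [136, 232, 328, 424, 520]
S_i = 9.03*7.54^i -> [9.03, 68.09, 513.37, 3870.81, 29185.9]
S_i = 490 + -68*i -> [490, 422, 354, 286, 218]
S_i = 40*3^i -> [40, 120, 360, 1080, 3240]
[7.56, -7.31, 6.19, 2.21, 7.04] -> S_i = Random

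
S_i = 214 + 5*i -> [214, 219, 224, 229, 234]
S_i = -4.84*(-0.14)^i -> [-4.84, 0.68, -0.09, 0.01, -0.0]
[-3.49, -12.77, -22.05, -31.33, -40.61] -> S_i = -3.49 + -9.28*i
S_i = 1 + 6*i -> [1, 7, 13, 19, 25]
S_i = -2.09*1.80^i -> [-2.09, -3.76, -6.77, -12.19, -21.94]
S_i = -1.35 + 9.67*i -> [-1.35, 8.32, 17.99, 27.66, 37.33]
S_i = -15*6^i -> [-15, -90, -540, -3240, -19440]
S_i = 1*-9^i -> [1, -9, 81, -729, 6561]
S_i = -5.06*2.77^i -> [-5.06, -14.02, -38.82, -107.54, -297.9]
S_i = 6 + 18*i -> [6, 24, 42, 60, 78]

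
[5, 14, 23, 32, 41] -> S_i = 5 + 9*i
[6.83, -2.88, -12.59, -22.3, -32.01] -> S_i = 6.83 + -9.71*i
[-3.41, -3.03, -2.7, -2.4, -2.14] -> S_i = -3.41*0.89^i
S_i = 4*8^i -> [4, 32, 256, 2048, 16384]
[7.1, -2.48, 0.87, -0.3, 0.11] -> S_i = 7.10*(-0.35)^i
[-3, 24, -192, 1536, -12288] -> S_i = -3*-8^i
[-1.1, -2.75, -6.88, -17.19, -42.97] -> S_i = -1.10*2.50^i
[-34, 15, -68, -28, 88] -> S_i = Random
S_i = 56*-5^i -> [56, -280, 1400, -7000, 35000]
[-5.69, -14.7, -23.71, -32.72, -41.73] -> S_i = -5.69 + -9.01*i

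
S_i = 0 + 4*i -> [0, 4, 8, 12, 16]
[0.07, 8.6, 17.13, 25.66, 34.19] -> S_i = 0.07 + 8.53*i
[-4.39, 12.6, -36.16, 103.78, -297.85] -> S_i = -4.39*(-2.87)^i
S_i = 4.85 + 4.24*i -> [4.85, 9.09, 13.33, 17.57, 21.81]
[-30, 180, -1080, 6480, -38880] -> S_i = -30*-6^i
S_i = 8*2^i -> [8, 16, 32, 64, 128]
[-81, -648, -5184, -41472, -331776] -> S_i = -81*8^i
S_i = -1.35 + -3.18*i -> [-1.35, -4.53, -7.71, -10.89, -14.07]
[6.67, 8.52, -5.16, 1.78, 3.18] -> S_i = Random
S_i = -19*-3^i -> [-19, 57, -171, 513, -1539]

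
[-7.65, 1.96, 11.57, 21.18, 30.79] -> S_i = -7.65 + 9.61*i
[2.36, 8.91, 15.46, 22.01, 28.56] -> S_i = 2.36 + 6.55*i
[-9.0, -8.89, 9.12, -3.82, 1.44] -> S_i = Random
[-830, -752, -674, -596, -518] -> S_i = -830 + 78*i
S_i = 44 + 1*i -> [44, 45, 46, 47, 48]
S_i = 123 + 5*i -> [123, 128, 133, 138, 143]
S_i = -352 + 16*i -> [-352, -336, -320, -304, -288]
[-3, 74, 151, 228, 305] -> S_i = -3 + 77*i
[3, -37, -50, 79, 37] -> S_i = Random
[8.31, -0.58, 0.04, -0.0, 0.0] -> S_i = 8.31*(-0.07)^i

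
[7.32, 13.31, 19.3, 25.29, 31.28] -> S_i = 7.32 + 5.99*i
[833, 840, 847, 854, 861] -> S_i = 833 + 7*i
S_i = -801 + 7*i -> [-801, -794, -787, -780, -773]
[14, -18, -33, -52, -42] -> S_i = Random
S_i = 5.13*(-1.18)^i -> [5.13, -6.05, 7.14, -8.43, 9.95]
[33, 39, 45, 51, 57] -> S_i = 33 + 6*i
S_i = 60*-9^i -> [60, -540, 4860, -43740, 393660]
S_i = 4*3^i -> [4, 12, 36, 108, 324]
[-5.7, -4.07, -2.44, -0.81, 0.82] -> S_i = -5.70 + 1.63*i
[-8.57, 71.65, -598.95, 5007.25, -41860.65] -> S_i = -8.57*(-8.36)^i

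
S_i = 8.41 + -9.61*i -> [8.41, -1.2, -10.81, -20.42, -30.03]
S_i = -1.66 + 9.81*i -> [-1.66, 8.15, 17.96, 27.77, 37.58]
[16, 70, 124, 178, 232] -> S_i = 16 + 54*i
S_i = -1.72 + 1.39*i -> [-1.72, -0.33, 1.06, 2.45, 3.84]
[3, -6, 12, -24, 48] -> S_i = 3*-2^i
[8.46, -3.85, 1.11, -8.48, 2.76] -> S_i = Random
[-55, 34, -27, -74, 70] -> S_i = Random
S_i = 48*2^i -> [48, 96, 192, 384, 768]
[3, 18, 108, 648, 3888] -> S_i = 3*6^i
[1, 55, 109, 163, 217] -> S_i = 1 + 54*i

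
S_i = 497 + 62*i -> [497, 559, 621, 683, 745]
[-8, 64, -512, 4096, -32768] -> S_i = -8*-8^i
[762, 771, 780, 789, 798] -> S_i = 762 + 9*i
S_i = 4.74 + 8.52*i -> [4.74, 13.26, 21.78, 30.3, 38.82]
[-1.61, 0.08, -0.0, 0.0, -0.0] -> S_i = -1.61*(-0.05)^i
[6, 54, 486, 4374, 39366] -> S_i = 6*9^i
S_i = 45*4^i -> [45, 180, 720, 2880, 11520]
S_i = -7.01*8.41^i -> [-7.01, -58.95, -495.8, -4169.71, -35067.27]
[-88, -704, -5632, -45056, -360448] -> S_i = -88*8^i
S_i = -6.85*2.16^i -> [-6.85, -14.8, -31.96, -69.03, -149.11]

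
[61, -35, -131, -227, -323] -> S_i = 61 + -96*i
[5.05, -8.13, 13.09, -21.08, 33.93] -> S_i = 5.05*(-1.61)^i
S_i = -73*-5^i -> [-73, 365, -1825, 9125, -45625]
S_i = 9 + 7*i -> [9, 16, 23, 30, 37]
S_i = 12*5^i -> [12, 60, 300, 1500, 7500]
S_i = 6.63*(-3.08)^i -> [6.63, -20.42, 62.89, -193.72, 596.65]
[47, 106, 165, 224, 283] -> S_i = 47 + 59*i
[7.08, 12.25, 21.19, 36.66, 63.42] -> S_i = 7.08*1.73^i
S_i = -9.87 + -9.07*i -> [-9.87, -18.94, -28.01, -37.08, -46.15]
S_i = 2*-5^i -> [2, -10, 50, -250, 1250]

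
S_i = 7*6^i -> [7, 42, 252, 1512, 9072]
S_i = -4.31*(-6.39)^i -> [-4.31, 27.54, -175.99, 1124.55, -7185.89]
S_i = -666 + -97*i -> [-666, -763, -860, -957, -1054]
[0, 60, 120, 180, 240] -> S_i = 0 + 60*i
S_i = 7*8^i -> [7, 56, 448, 3584, 28672]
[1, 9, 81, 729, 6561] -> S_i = 1*9^i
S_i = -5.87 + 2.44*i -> [-5.87, -3.43, -0.99, 1.45, 3.89]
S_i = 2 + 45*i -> [2, 47, 92, 137, 182]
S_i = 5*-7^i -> [5, -35, 245, -1715, 12005]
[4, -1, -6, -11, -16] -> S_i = 4 + -5*i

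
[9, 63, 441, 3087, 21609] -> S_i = 9*7^i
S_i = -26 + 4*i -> [-26, -22, -18, -14, -10]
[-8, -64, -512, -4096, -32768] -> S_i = -8*8^i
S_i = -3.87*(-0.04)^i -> [-3.87, 0.15, -0.01, 0.0, -0.0]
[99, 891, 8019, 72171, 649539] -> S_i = 99*9^i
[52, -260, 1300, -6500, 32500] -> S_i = 52*-5^i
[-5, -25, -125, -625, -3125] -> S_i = -5*5^i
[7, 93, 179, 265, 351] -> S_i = 7 + 86*i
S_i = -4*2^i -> [-4, -8, -16, -32, -64]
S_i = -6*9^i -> [-6, -54, -486, -4374, -39366]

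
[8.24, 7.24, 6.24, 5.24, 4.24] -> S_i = 8.24 + -1.00*i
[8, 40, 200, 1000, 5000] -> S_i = 8*5^i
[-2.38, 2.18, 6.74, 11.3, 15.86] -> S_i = -2.38 + 4.56*i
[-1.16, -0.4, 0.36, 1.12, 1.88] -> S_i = -1.16 + 0.76*i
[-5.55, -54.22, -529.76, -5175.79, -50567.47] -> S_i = -5.55*9.77^i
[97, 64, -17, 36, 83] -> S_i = Random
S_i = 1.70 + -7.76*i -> [1.7, -6.06, -13.82, -21.58, -29.34]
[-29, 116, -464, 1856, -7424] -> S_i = -29*-4^i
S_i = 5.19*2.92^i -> [5.19, 15.15, 44.25, 129.22, 377.31]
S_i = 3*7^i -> [3, 21, 147, 1029, 7203]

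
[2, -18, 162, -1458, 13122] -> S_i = 2*-9^i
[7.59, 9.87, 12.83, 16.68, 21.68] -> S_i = 7.59*1.30^i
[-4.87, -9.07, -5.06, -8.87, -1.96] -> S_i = Random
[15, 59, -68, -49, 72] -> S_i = Random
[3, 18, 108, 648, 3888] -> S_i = 3*6^i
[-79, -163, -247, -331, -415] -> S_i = -79 + -84*i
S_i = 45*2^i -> [45, 90, 180, 360, 720]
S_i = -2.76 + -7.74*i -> [-2.76, -10.5, -18.24, -25.98, -33.72]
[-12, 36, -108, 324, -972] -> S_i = -12*-3^i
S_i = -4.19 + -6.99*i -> [-4.19, -11.18, -18.17, -25.16, -32.15]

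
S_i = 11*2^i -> [11, 22, 44, 88, 176]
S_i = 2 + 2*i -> [2, 4, 6, 8, 10]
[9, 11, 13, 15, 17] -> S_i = 9 + 2*i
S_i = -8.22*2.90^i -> [-8.22, -23.84, -69.13, -200.48, -581.38]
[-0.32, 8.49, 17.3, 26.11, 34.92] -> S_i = -0.32 + 8.81*i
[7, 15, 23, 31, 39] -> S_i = 7 + 8*i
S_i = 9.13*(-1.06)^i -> [9.13, -9.68, 10.26, -10.87, 11.53]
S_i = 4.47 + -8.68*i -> [4.47, -4.21, -12.89, -21.57, -30.25]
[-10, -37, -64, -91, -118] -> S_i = -10 + -27*i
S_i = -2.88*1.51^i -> [-2.88, -4.35, -6.57, -9.92, -14.97]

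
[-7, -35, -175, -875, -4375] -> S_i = -7*5^i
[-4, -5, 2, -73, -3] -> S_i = Random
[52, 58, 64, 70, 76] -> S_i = 52 + 6*i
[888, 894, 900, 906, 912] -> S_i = 888 + 6*i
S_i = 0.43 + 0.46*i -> [0.43, 0.89, 1.35, 1.81, 2.27]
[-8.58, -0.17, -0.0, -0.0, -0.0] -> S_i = -8.58*0.02^i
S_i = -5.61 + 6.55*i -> [-5.61, 0.94, 7.49, 14.04, 20.59]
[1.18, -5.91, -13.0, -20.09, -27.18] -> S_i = 1.18 + -7.09*i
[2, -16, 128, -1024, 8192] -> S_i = 2*-8^i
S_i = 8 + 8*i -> [8, 16, 24, 32, 40]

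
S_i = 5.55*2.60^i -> [5.55, 14.43, 37.52, 97.55, 253.62]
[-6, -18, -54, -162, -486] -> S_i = -6*3^i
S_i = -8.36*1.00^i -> [-8.36, -8.36, -8.36, -8.36, -8.36]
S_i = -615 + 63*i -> [-615, -552, -489, -426, -363]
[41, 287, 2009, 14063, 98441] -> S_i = 41*7^i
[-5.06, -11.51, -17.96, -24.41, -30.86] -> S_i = -5.06 + -6.45*i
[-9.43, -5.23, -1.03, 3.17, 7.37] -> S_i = -9.43 + 4.20*i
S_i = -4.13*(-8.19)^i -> [-4.13, 33.82, -277.02, 2268.83, -18581.71]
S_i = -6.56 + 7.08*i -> [-6.56, 0.52, 7.6, 14.68, 21.76]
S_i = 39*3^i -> [39, 117, 351, 1053, 3159]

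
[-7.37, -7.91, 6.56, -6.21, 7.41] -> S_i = Random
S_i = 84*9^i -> [84, 756, 6804, 61236, 551124]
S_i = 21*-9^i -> [21, -189, 1701, -15309, 137781]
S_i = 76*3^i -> [76, 228, 684, 2052, 6156]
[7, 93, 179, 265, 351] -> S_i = 7 + 86*i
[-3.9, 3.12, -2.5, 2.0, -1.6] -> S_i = -3.90*(-0.80)^i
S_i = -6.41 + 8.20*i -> [-6.41, 1.79, 9.99, 18.19, 26.39]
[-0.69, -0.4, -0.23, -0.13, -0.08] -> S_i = -0.69*0.58^i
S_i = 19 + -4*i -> [19, 15, 11, 7, 3]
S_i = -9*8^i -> [-9, -72, -576, -4608, -36864]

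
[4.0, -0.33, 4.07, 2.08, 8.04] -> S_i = Random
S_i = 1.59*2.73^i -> [1.59, 4.34, 11.85, 32.35, 88.32]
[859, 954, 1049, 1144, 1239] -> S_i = 859 + 95*i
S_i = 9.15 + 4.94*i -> [9.15, 14.09, 19.03, 23.97, 28.91]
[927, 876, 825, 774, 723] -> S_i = 927 + -51*i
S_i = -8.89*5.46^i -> [-8.89, -48.54, -265.03, -1447.04, -7900.82]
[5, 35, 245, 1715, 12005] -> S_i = 5*7^i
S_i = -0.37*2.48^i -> [-0.37, -0.92, -2.28, -5.64, -14.0]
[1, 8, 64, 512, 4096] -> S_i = 1*8^i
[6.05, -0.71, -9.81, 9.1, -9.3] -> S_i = Random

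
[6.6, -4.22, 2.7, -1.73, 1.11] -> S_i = 6.60*(-0.64)^i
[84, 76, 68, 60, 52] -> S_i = 84 + -8*i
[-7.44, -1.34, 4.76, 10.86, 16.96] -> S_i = -7.44 + 6.10*i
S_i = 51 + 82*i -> [51, 133, 215, 297, 379]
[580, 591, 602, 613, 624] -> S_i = 580 + 11*i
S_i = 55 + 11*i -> [55, 66, 77, 88, 99]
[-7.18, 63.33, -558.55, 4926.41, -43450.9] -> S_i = -7.18*(-8.82)^i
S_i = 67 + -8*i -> [67, 59, 51, 43, 35]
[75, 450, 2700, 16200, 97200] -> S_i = 75*6^i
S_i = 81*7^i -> [81, 567, 3969, 27783, 194481]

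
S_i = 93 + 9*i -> [93, 102, 111, 120, 129]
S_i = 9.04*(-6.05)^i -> [9.04, -54.69, 330.89, -2001.86, 12111.28]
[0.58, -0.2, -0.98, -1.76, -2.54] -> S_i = 0.58 + -0.78*i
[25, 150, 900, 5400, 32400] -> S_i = 25*6^i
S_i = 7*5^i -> [7, 35, 175, 875, 4375]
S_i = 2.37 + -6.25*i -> [2.37, -3.88, -10.13, -16.38, -22.63]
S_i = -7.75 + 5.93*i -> [-7.75, -1.82, 4.11, 10.04, 15.97]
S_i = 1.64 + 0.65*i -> [1.64, 2.29, 2.94, 3.59, 4.24]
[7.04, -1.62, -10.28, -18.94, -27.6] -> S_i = 7.04 + -8.66*i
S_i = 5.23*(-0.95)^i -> [5.23, -4.97, 4.72, -4.48, 4.26]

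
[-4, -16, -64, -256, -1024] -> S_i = -4*4^i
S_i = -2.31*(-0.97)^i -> [-2.31, 2.24, -2.17, 2.11, -2.05]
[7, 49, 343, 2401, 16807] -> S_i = 7*7^i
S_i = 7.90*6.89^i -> [7.9, 54.43, 375.03, 2583.95, 17803.44]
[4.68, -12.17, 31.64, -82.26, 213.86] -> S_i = 4.68*(-2.60)^i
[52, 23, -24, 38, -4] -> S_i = Random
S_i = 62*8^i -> [62, 496, 3968, 31744, 253952]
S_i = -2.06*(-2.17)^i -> [-2.06, 4.47, -9.7, 21.05, -45.68]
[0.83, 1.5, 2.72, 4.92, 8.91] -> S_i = 0.83*1.81^i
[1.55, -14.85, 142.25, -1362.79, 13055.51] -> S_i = 1.55*(-9.58)^i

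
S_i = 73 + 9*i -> [73, 82, 91, 100, 109]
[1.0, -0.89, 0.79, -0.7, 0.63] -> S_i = 1.00*(-0.89)^i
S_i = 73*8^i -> [73, 584, 4672, 37376, 299008]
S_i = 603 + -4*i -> [603, 599, 595, 591, 587]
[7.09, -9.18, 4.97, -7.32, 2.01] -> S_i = Random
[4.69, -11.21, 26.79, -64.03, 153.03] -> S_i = 4.69*(-2.39)^i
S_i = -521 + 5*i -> [-521, -516, -511, -506, -501]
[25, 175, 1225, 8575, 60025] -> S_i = 25*7^i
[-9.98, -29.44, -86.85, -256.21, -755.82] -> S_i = -9.98*2.95^i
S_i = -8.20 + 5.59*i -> [-8.2, -2.61, 2.98, 8.57, 14.16]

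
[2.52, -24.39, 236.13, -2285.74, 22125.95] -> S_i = 2.52*(-9.68)^i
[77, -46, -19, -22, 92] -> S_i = Random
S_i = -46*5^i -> [-46, -230, -1150, -5750, -28750]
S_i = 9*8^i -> [9, 72, 576, 4608, 36864]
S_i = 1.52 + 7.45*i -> [1.52, 8.97, 16.42, 23.87, 31.32]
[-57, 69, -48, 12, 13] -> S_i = Random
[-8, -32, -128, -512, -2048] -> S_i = -8*4^i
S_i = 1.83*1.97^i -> [1.83, 3.61, 7.1, 13.99, 27.56]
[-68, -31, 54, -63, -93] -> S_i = Random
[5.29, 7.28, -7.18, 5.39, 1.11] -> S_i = Random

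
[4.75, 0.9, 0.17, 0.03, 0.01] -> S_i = 4.75*0.19^i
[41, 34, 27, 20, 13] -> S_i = 41 + -7*i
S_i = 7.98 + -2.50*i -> [7.98, 5.48, 2.98, 0.48, -2.02]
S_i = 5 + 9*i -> [5, 14, 23, 32, 41]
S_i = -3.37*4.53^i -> [-3.37, -15.27, -69.16, -313.27, -1419.13]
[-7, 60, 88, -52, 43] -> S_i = Random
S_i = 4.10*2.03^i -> [4.1, 8.32, 16.9, 34.3, 69.63]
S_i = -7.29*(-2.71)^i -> [-7.29, 19.76, -53.54, 145.09, -393.19]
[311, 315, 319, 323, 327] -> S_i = 311 + 4*i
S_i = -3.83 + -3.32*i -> [-3.83, -7.15, -10.47, -13.79, -17.11]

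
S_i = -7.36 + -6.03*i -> [-7.36, -13.39, -19.42, -25.45, -31.48]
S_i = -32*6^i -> [-32, -192, -1152, -6912, -41472]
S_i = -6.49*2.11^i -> [-6.49, -13.69, -28.89, -60.97, -128.64]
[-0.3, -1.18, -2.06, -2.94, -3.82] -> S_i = -0.30 + -0.88*i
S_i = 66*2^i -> [66, 132, 264, 528, 1056]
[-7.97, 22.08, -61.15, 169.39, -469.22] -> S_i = -7.97*(-2.77)^i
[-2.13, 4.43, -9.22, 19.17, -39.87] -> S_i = -2.13*(-2.08)^i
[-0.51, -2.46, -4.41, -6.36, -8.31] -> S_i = -0.51 + -1.95*i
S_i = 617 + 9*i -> [617, 626, 635, 644, 653]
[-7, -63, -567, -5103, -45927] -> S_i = -7*9^i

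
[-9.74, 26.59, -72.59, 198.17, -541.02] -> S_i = -9.74*(-2.73)^i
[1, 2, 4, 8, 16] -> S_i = 1*2^i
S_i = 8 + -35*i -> [8, -27, -62, -97, -132]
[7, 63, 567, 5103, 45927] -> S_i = 7*9^i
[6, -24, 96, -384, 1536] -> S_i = 6*-4^i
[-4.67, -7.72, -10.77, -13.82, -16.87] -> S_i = -4.67 + -3.05*i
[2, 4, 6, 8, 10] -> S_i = 2 + 2*i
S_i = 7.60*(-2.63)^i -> [7.6, -19.99, 52.57, -138.25, 363.61]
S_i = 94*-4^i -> [94, -376, 1504, -6016, 24064]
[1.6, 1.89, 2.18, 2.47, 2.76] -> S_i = 1.60 + 0.29*i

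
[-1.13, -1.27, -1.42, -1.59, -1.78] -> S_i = -1.13*1.12^i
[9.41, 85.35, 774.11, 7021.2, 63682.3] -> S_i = 9.41*9.07^i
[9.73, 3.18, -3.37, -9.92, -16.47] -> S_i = 9.73 + -6.55*i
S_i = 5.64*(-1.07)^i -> [5.64, -6.03, 6.46, -6.91, 7.39]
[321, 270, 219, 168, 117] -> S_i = 321 + -51*i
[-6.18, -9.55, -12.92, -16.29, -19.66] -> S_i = -6.18 + -3.37*i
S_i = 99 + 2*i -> [99, 101, 103, 105, 107]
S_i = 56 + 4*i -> [56, 60, 64, 68, 72]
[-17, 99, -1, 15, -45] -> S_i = Random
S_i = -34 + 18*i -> [-34, -16, 2, 20, 38]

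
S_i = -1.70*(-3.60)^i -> [-1.7, 6.12, -22.03, 79.32, -285.53]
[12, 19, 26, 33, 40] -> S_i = 12 + 7*i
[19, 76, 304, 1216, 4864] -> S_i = 19*4^i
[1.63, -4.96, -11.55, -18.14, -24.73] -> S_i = 1.63 + -6.59*i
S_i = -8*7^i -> [-8, -56, -392, -2744, -19208]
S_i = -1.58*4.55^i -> [-1.58, -7.19, -32.71, -148.83, -677.18]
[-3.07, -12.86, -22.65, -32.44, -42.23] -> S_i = -3.07 + -9.79*i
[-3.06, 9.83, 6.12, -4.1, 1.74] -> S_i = Random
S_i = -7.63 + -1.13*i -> [-7.63, -8.76, -9.89, -11.02, -12.15]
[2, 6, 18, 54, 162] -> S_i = 2*3^i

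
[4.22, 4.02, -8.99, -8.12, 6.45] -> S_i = Random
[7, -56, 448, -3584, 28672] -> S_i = 7*-8^i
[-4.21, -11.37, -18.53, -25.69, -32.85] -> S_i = -4.21 + -7.16*i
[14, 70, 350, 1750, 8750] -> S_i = 14*5^i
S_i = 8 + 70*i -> [8, 78, 148, 218, 288]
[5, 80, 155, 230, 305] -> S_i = 5 + 75*i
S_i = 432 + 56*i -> [432, 488, 544, 600, 656]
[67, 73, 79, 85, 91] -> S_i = 67 + 6*i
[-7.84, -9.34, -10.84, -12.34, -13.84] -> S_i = -7.84 + -1.50*i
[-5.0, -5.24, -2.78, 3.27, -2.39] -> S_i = Random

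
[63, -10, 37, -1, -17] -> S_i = Random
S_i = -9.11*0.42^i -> [-9.11, -3.83, -1.61, -0.67, -0.28]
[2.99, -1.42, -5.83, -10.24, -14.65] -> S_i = 2.99 + -4.41*i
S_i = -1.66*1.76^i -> [-1.66, -2.92, -5.14, -9.05, -15.93]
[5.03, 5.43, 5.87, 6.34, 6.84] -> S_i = 5.03*1.08^i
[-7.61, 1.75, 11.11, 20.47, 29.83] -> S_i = -7.61 + 9.36*i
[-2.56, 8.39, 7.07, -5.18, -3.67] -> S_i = Random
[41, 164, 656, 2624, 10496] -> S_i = 41*4^i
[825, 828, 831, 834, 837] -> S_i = 825 + 3*i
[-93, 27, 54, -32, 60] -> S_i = Random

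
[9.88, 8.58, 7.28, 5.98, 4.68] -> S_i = 9.88 + -1.30*i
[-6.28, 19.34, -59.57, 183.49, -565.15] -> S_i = -6.28*(-3.08)^i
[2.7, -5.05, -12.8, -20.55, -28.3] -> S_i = 2.70 + -7.75*i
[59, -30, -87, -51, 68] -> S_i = Random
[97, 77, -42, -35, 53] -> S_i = Random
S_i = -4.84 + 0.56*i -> [-4.84, -4.28, -3.72, -3.16, -2.6]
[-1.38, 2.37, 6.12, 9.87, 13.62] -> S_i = -1.38 + 3.75*i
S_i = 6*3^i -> [6, 18, 54, 162, 486]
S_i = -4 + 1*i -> [-4, -3, -2, -1, 0]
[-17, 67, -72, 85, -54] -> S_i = Random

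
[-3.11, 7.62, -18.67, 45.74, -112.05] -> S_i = -3.11*(-2.45)^i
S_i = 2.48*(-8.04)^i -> [2.48, -19.94, 160.31, -1288.9, 10362.77]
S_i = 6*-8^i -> [6, -48, 384, -3072, 24576]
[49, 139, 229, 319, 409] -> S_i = 49 + 90*i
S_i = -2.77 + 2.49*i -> [-2.77, -0.28, 2.21, 4.7, 7.19]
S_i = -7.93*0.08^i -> [-7.93, -0.63, -0.05, -0.0, -0.0]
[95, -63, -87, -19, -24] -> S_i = Random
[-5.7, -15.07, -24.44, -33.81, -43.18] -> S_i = -5.70 + -9.37*i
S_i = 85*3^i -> [85, 255, 765, 2295, 6885]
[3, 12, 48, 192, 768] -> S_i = 3*4^i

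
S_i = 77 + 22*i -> [77, 99, 121, 143, 165]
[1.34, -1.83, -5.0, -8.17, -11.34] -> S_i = 1.34 + -3.17*i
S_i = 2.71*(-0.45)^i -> [2.71, -1.22, 0.55, -0.25, 0.11]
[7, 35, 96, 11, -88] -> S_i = Random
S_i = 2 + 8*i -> [2, 10, 18, 26, 34]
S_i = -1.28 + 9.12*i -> [-1.28, 7.84, 16.96, 26.08, 35.2]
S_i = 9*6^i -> [9, 54, 324, 1944, 11664]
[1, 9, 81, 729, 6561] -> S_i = 1*9^i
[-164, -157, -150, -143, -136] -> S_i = -164 + 7*i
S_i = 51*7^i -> [51, 357, 2499, 17493, 122451]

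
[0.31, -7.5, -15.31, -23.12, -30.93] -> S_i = 0.31 + -7.81*i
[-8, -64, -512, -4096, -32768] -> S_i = -8*8^i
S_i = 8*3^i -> [8, 24, 72, 216, 648]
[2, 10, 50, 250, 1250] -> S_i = 2*5^i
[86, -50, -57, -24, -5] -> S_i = Random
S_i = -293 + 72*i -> [-293, -221, -149, -77, -5]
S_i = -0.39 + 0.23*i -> [-0.39, -0.16, 0.07, 0.3, 0.53]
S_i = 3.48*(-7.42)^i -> [3.48, -25.82, 191.6, -1421.64, 10548.6]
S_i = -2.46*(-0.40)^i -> [-2.46, 0.98, -0.39, 0.16, -0.06]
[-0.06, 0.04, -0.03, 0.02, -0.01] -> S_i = -0.06*(-0.66)^i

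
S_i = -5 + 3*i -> [-5, -2, 1, 4, 7]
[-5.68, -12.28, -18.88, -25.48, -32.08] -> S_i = -5.68 + -6.60*i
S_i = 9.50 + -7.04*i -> [9.5, 2.46, -4.58, -11.62, -18.66]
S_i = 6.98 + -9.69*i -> [6.98, -2.71, -12.4, -22.09, -31.78]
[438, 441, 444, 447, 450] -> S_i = 438 + 3*i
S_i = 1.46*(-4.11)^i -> [1.46, -6.0, 24.66, -101.36, 416.6]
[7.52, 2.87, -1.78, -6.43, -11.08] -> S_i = 7.52 + -4.65*i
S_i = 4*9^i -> [4, 36, 324, 2916, 26244]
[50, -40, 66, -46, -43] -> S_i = Random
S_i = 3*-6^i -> [3, -18, 108, -648, 3888]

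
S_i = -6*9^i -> [-6, -54, -486, -4374, -39366]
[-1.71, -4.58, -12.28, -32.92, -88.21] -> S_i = -1.71*2.68^i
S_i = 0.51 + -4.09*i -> [0.51, -3.58, -7.67, -11.76, -15.85]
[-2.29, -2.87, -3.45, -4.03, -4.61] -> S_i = -2.29 + -0.58*i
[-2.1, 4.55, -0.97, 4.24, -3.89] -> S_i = Random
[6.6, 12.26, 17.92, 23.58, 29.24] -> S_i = 6.60 + 5.66*i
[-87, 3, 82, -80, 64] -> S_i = Random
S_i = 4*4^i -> [4, 16, 64, 256, 1024]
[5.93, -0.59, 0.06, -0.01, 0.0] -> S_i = 5.93*(-0.10)^i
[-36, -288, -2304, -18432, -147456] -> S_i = -36*8^i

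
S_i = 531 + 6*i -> [531, 537, 543, 549, 555]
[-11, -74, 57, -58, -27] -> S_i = Random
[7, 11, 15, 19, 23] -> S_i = 7 + 4*i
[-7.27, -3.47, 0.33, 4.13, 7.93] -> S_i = -7.27 + 3.80*i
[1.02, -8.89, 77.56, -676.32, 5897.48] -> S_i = 1.02*(-8.72)^i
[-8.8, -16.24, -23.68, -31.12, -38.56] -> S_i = -8.80 + -7.44*i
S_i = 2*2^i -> [2, 4, 8, 16, 32]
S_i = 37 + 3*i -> [37, 40, 43, 46, 49]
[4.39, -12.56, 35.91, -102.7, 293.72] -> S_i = 4.39*(-2.86)^i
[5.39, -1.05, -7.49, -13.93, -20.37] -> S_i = 5.39 + -6.44*i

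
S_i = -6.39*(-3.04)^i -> [-6.39, 19.43, -59.05, 179.52, -545.75]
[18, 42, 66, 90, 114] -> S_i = 18 + 24*i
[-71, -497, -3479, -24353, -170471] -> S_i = -71*7^i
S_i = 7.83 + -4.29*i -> [7.83, 3.54, -0.75, -5.04, -9.33]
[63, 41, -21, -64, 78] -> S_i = Random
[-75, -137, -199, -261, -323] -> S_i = -75 + -62*i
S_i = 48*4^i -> [48, 192, 768, 3072, 12288]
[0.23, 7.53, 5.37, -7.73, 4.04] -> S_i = Random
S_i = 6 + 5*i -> [6, 11, 16, 21, 26]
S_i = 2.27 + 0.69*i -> [2.27, 2.96, 3.65, 4.34, 5.03]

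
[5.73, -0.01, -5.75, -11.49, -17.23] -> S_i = 5.73 + -5.74*i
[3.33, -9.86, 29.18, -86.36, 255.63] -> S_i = 3.33*(-2.96)^i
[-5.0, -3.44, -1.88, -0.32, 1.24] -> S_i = -5.00 + 1.56*i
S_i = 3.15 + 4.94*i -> [3.15, 8.09, 13.03, 17.97, 22.91]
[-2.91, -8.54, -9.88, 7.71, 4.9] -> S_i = Random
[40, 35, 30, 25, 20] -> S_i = 40 + -5*i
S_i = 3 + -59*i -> [3, -56, -115, -174, -233]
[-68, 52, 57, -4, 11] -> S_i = Random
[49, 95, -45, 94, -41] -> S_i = Random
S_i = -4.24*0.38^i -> [-4.24, -1.61, -0.61, -0.23, -0.09]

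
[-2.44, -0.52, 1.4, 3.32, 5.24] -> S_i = -2.44 + 1.92*i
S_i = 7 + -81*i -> [7, -74, -155, -236, -317]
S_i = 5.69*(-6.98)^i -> [5.69, -39.72, 277.22, -1934.99, 13506.22]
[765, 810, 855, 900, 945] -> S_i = 765 + 45*i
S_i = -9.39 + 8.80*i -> [-9.39, -0.59, 8.21, 17.01, 25.81]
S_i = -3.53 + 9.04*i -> [-3.53, 5.51, 14.55, 23.59, 32.63]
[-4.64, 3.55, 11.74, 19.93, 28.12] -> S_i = -4.64 + 8.19*i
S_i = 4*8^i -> [4, 32, 256, 2048, 16384]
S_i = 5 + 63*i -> [5, 68, 131, 194, 257]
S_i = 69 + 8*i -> [69, 77, 85, 93, 101]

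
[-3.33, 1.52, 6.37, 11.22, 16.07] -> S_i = -3.33 + 4.85*i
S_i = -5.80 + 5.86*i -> [-5.8, 0.06, 5.92, 11.78, 17.64]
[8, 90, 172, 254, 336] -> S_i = 8 + 82*i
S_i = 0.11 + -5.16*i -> [0.11, -5.05, -10.21, -15.37, -20.53]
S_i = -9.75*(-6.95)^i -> [-9.75, 67.76, -470.95, 3273.1, -22748.03]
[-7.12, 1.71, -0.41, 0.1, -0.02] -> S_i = -7.12*(-0.24)^i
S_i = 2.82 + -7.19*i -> [2.82, -4.37, -11.56, -18.75, -25.94]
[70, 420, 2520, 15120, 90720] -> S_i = 70*6^i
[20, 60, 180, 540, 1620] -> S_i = 20*3^i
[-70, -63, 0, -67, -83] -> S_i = Random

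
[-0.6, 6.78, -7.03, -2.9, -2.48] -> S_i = Random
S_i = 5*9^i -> [5, 45, 405, 3645, 32805]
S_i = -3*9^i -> [-3, -27, -243, -2187, -19683]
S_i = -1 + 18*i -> [-1, 17, 35, 53, 71]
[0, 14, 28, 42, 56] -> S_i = 0 + 14*i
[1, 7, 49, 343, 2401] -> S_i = 1*7^i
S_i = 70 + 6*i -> [70, 76, 82, 88, 94]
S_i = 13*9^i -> [13, 117, 1053, 9477, 85293]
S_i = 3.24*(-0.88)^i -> [3.24, -2.85, 2.51, -2.21, 1.94]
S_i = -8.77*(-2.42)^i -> [-8.77, 21.22, -51.36, 124.29, -300.79]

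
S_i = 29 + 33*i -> [29, 62, 95, 128, 161]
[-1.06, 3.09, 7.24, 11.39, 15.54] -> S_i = -1.06 + 4.15*i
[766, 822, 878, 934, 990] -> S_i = 766 + 56*i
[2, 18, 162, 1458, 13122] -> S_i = 2*9^i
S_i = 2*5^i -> [2, 10, 50, 250, 1250]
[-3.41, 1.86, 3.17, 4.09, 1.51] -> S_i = Random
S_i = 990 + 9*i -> [990, 999, 1008, 1017, 1026]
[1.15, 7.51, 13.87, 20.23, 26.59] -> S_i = 1.15 + 6.36*i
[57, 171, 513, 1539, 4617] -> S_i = 57*3^i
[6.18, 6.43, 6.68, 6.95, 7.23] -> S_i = 6.18*1.04^i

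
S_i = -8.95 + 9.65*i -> [-8.95, 0.7, 10.35, 20.0, 29.65]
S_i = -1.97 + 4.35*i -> [-1.97, 2.38, 6.73, 11.08, 15.43]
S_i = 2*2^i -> [2, 4, 8, 16, 32]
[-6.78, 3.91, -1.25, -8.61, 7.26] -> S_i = Random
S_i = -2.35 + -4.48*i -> [-2.35, -6.83, -11.31, -15.79, -20.27]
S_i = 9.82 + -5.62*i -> [9.82, 4.2, -1.42, -7.04, -12.66]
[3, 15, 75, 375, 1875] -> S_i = 3*5^i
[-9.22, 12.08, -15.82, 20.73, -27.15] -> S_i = -9.22*(-1.31)^i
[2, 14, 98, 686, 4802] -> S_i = 2*7^i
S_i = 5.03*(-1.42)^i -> [5.03, -7.14, 10.14, -14.4, 20.45]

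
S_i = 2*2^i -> [2, 4, 8, 16, 32]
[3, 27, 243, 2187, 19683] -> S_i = 3*9^i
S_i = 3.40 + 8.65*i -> [3.4, 12.05, 20.7, 29.35, 38.0]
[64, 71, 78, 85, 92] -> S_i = 64 + 7*i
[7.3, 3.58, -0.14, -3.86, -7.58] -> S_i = 7.30 + -3.72*i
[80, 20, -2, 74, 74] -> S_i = Random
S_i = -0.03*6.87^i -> [-0.03, -0.21, -1.42, -9.73, -66.83]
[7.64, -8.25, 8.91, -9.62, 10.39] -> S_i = 7.64*(-1.08)^i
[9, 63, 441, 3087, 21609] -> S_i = 9*7^i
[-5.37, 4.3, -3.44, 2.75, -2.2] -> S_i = -5.37*(-0.80)^i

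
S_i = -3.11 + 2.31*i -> [-3.11, -0.8, 1.51, 3.82, 6.13]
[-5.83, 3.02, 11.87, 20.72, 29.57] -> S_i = -5.83 + 8.85*i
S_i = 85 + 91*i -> [85, 176, 267, 358, 449]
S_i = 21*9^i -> [21, 189, 1701, 15309, 137781]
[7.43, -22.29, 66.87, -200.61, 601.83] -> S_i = 7.43*(-3.00)^i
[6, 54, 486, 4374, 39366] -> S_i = 6*9^i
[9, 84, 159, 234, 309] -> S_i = 9 + 75*i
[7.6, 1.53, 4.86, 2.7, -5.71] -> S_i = Random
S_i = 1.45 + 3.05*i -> [1.45, 4.5, 7.55, 10.6, 13.65]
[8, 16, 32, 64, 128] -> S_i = 8*2^i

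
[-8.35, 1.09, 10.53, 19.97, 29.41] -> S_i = -8.35 + 9.44*i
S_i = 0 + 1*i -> [0, 1, 2, 3, 4]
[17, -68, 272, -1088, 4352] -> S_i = 17*-4^i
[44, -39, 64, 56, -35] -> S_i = Random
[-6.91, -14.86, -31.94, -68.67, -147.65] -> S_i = -6.91*2.15^i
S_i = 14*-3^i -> [14, -42, 126, -378, 1134]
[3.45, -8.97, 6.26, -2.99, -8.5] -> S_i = Random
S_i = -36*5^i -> [-36, -180, -900, -4500, -22500]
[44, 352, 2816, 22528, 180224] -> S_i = 44*8^i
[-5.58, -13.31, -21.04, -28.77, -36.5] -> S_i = -5.58 + -7.73*i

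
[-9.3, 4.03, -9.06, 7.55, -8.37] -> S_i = Random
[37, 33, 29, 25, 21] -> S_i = 37 + -4*i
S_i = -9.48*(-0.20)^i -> [-9.48, 1.9, -0.38, 0.08, -0.02]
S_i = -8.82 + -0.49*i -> [-8.82, -9.31, -9.8, -10.29, -10.78]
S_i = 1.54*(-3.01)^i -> [1.54, -4.64, 13.95, -42.0, 126.41]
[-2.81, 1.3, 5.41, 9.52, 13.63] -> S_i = -2.81 + 4.11*i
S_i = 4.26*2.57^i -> [4.26, 10.95, 28.14, 72.31, 185.84]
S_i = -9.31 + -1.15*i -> [-9.31, -10.46, -11.61, -12.76, -13.91]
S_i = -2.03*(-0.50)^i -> [-2.03, 1.01, -0.51, 0.25, -0.13]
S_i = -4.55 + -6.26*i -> [-4.55, -10.81, -17.07, -23.33, -29.59]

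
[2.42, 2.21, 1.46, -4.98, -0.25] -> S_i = Random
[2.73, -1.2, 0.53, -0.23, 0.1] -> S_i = 2.73*(-0.44)^i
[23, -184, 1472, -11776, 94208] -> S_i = 23*-8^i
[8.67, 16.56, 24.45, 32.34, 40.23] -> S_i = 8.67 + 7.89*i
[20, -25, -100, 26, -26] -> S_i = Random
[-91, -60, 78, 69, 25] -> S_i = Random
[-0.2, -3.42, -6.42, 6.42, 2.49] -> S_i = Random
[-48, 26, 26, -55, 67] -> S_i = Random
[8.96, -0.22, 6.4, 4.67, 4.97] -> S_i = Random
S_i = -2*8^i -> [-2, -16, -128, -1024, -8192]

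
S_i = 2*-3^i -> [2, -6, 18, -54, 162]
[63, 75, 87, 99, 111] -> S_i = 63 + 12*i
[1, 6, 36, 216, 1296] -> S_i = 1*6^i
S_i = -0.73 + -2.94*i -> [-0.73, -3.67, -6.61, -9.55, -12.49]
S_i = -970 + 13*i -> [-970, -957, -944, -931, -918]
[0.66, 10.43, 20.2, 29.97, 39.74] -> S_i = 0.66 + 9.77*i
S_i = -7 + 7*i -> [-7, 0, 7, 14, 21]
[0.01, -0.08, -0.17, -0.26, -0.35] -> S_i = 0.01 + -0.09*i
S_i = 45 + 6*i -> [45, 51, 57, 63, 69]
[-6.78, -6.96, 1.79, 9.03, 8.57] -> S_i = Random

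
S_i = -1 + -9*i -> [-1, -10, -19, -28, -37]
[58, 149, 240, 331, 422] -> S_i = 58 + 91*i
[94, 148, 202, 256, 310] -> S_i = 94 + 54*i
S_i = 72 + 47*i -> [72, 119, 166, 213, 260]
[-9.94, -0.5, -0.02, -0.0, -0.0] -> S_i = -9.94*0.05^i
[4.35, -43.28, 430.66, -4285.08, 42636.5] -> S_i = 4.35*(-9.95)^i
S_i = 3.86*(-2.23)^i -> [3.86, -8.61, 19.2, -42.81, 95.46]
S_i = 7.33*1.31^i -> [7.33, 9.6, 12.58, 16.48, 21.59]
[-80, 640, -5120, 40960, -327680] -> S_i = -80*-8^i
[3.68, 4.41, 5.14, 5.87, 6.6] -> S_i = 3.68 + 0.73*i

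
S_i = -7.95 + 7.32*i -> [-7.95, -0.63, 6.69, 14.01, 21.33]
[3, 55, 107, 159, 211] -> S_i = 3 + 52*i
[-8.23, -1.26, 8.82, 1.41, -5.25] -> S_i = Random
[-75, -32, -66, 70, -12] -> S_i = Random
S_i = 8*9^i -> [8, 72, 648, 5832, 52488]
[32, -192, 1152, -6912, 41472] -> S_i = 32*-6^i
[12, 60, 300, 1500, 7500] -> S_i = 12*5^i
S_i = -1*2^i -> [-1, -2, -4, -8, -16]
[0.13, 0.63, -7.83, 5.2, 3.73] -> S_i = Random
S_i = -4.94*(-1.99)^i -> [-4.94, 9.83, -19.56, 38.93, -77.47]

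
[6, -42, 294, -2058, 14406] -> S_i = 6*-7^i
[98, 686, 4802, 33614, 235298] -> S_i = 98*7^i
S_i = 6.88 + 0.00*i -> [6.88, 6.88, 6.88, 6.88, 6.88]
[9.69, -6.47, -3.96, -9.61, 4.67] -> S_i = Random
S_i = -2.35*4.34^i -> [-2.35, -10.2, -44.26, -192.1, -833.73]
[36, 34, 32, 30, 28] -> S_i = 36 + -2*i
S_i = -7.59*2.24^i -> [-7.59, -17.0, -38.08, -85.31, -191.09]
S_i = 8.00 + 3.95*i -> [8.0, 11.95, 15.9, 19.85, 23.8]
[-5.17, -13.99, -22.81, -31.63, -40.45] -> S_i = -5.17 + -8.82*i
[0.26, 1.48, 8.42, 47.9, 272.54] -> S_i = 0.26*5.69^i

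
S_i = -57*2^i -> [-57, -114, -228, -456, -912]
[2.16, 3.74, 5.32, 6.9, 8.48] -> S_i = 2.16 + 1.58*i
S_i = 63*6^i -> [63, 378, 2268, 13608, 81648]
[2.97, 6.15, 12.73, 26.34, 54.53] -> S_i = 2.97*2.07^i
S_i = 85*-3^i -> [85, -255, 765, -2295, 6885]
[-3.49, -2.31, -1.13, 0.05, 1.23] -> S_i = -3.49 + 1.18*i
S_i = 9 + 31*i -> [9, 40, 71, 102, 133]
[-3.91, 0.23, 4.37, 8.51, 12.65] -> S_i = -3.91 + 4.14*i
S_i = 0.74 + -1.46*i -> [0.74, -0.72, -2.18, -3.64, -5.1]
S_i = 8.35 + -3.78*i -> [8.35, 4.57, 0.79, -2.99, -6.77]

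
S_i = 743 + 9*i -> [743, 752, 761, 770, 779]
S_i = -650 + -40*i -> [-650, -690, -730, -770, -810]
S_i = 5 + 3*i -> [5, 8, 11, 14, 17]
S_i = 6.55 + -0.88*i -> [6.55, 5.67, 4.79, 3.91, 3.03]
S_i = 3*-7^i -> [3, -21, 147, -1029, 7203]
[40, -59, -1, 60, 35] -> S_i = Random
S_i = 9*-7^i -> [9, -63, 441, -3087, 21609]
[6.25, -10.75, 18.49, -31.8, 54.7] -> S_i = 6.25*(-1.72)^i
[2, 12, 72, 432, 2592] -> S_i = 2*6^i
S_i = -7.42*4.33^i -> [-7.42, -32.13, -139.12, -602.38, -2608.29]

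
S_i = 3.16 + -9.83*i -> [3.16, -6.67, -16.5, -26.33, -36.16]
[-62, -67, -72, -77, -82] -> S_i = -62 + -5*i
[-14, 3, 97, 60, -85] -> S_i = Random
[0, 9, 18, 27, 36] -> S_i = 0 + 9*i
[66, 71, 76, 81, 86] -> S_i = 66 + 5*i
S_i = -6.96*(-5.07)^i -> [-6.96, 35.29, -178.91, 907.05, -4598.76]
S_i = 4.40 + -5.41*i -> [4.4, -1.01, -6.42, -11.83, -17.24]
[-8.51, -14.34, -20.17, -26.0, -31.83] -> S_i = -8.51 + -5.83*i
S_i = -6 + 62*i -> [-6, 56, 118, 180, 242]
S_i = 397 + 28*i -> [397, 425, 453, 481, 509]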